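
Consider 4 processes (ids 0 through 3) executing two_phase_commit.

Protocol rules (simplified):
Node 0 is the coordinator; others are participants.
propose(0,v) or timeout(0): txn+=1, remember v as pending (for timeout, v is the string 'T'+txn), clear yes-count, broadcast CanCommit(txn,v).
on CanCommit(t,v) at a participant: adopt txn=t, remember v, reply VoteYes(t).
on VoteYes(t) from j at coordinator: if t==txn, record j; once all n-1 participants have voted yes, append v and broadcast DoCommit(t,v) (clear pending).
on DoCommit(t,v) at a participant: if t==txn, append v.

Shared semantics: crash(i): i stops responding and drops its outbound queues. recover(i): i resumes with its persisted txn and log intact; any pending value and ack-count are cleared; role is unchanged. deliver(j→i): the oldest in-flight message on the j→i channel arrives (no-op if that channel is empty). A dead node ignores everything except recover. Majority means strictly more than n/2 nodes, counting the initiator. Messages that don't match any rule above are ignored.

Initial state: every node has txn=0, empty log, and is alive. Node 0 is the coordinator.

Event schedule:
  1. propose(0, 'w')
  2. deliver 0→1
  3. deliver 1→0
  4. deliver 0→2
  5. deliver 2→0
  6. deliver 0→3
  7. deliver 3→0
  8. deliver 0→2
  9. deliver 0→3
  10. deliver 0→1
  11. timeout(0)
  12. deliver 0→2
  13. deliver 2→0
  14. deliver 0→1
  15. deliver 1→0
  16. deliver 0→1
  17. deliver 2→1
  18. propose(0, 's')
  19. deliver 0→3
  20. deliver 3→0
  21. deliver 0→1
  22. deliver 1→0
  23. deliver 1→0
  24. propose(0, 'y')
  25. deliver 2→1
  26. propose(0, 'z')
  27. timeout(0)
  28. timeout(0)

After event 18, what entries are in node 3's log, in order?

after 1 — propose(0,'w'): n0:coor/t1/[-]
after 2 — deliver 0→1: n1:part/t1/[-]
after 3 — deliver 1→0: ·
after 4 — deliver 0→2: n2:part/t1/[-]
after 5 — deliver 2→0: ·
after 6 — deliver 0→3: n3:part/t1/[-]
after 7 — deliver 3→0: n0:coor/t1/[w]
after 8 — deliver 0→2: n2:part/t1/[w]
after 9 — deliver 0→3: n3:part/t1/[w]
after 10 — deliver 0→1: n1:part/t1/[w]
after 11 — timeout(0): n0:coor/t2/[w]
after 12 — deliver 0→2: n2:part/t2/[w]
after 13 — deliver 2→0: ·
after 14 — deliver 0→1: n1:part/t2/[w]
after 15 — deliver 1→0: ·
after 16 — deliver 0→1: ·
after 17 — deliver 2→1: ·
after 18 — propose(0,'s'): n0:coor/t3/[w]

w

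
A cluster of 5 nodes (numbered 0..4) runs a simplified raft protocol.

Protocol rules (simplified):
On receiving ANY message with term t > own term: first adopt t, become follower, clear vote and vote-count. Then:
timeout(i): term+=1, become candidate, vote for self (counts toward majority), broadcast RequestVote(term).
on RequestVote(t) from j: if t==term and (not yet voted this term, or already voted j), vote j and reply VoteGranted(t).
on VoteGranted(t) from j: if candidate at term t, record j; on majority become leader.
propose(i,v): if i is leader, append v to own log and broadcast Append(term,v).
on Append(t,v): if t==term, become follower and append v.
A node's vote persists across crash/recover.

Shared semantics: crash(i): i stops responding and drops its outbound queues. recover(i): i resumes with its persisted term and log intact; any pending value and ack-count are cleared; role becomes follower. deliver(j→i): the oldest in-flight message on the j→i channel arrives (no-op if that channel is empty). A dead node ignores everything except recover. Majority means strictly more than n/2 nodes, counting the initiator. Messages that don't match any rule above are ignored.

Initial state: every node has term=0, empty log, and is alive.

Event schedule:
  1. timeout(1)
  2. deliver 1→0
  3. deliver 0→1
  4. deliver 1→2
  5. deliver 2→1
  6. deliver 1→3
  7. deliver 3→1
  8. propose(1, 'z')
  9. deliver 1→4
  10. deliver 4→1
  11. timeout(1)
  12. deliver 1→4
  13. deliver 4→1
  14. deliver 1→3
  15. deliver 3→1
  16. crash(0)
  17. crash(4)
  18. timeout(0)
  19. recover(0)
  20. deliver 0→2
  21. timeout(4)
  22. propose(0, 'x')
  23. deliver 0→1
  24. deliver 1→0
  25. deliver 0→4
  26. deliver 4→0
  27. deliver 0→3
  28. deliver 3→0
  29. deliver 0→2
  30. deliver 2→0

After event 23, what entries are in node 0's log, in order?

empty

after 1 — timeout(1): n1:cand/t1/[-]
after 2 — deliver 1→0: n0:foll/t1/[-]
after 3 — deliver 0→1: ·
after 4 — deliver 1→2: n2:foll/t1/[-]
after 5 — deliver 2→1: n1:lead/t1/[-]
after 6 — deliver 1→3: n3:foll/t1/[-]
after 7 — deliver 3→1: ·
after 8 — propose(1,'z'): n1:lead/t1/[z]
after 9 — deliver 1→4: n4:foll/t1/[-]
after 10 — deliver 4→1: ·
after 11 — timeout(1): n1:cand/t2/[z]
after 12 — deliver 1→4: n4:foll/t1/[z]
after 13 — deliver 4→1: ·
after 14 — deliver 1→3: n3:foll/t1/[z]
after 15 — deliver 3→1: ·
after 16 — crash(0): n0:✗foll/t1/[-]
after 17 — crash(4): n4:✗foll/t1/[z]
after 18 — timeout(0): ·
after 19 — recover(0): n0:foll/t1/[-]
after 20 — deliver 0→2: ·
after 21 — timeout(4): ·
after 22 — propose(0,'x'): ·
after 23 — deliver 0→1: ·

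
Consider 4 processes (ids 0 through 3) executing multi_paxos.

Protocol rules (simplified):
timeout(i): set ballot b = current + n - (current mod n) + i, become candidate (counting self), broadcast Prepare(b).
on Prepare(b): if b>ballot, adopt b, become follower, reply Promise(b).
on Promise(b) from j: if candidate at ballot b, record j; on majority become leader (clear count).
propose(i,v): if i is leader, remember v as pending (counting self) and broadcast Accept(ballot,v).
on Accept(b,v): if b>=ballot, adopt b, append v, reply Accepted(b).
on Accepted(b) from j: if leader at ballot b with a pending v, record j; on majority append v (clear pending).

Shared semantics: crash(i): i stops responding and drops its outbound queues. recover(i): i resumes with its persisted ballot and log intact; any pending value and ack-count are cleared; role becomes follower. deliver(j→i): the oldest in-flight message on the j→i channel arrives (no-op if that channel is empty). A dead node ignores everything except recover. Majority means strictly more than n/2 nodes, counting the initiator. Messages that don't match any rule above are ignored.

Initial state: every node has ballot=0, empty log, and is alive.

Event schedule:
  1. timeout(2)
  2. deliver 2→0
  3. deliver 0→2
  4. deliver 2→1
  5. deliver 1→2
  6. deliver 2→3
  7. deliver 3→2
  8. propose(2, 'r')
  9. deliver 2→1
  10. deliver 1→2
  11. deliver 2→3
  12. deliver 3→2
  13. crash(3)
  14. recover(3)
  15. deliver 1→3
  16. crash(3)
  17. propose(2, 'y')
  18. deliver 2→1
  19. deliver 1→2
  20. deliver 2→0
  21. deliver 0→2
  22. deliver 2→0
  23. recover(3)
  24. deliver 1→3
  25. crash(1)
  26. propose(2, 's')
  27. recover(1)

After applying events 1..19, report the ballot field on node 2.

e1 timeout(2): 2[cand,b=6,-]
e2 deliver 2→0: 0[foll,b=6,-]
e3 deliver 0→2: ·
e4 deliver 2→1: 1[foll,b=6,-]
e5 deliver 1→2: 2[lead,b=6,-]
e6 deliver 2→3: 3[foll,b=6,-]
e7 deliver 3→2: ·
e8 propose(2,'r'): ·
e9 deliver 2→1: 1[foll,b=6,r]
e10 deliver 1→2: ·
e11 deliver 2→3: 3[foll,b=6,r]
e12 deliver 3→2: 2[lead,b=6,r]
e13 crash(3): 3[✗foll,b=6,r]
e14 recover(3): 3[foll,b=6,r]
e15 deliver 1→3: ·
e16 crash(3): 3[✗foll,b=6,r]
e17 propose(2,'y'): ·
e18 deliver 2→1: 1[foll,b=6,r,y]
e19 deliver 1→2: ·

6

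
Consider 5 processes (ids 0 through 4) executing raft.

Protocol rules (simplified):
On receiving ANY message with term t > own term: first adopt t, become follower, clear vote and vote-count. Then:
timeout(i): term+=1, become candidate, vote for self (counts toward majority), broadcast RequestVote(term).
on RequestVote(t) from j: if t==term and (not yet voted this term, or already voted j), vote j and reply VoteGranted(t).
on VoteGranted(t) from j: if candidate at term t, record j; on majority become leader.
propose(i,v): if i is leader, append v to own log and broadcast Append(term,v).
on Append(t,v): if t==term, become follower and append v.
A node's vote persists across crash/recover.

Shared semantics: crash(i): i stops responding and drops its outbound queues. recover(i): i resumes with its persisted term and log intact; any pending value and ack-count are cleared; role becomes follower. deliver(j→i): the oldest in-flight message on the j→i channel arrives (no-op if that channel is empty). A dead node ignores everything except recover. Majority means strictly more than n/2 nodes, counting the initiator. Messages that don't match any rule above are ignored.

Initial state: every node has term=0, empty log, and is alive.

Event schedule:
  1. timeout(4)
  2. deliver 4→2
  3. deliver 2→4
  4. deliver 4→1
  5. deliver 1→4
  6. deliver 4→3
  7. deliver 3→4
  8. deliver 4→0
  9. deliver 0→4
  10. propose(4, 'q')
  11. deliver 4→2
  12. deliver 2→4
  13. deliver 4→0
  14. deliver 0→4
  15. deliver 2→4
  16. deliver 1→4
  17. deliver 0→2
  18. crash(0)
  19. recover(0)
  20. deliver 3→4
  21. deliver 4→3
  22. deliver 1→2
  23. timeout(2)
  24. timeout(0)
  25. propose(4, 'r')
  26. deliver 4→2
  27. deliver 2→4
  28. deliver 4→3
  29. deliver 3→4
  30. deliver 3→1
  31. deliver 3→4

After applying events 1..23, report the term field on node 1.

1

1. timeout(4):  <4:cand t1 ->
2. deliver 4→2:  <2:foll t1 ->
3. deliver 2→4:  nop
4. deliver 4→1:  <1:foll t1 ->
5. deliver 1→4:  <4:lead t1 ->
6. deliver 4→3:  <3:foll t1 ->
7. deliver 3→4:  nop
8. deliver 4→0:  <0:foll t1 ->
9. deliver 0→4:  nop
10. propose(4,'q'):  <4:lead t1 q>
11. deliver 4→2:  <2:foll t1 q>
12. deliver 2→4:  nop
13. deliver 4→0:  <0:foll t1 q>
14. deliver 0→4:  nop
15. deliver 2→4:  nop
16. deliver 1→4:  nop
17. deliver 0→2:  nop
18. crash(0):  <0:✗foll t1 q>
19. recover(0):  <0:foll t1 q>
20. deliver 3→4:  nop
21. deliver 4→3:  <3:foll t1 q>
22. deliver 1→2:  nop
23. timeout(2):  <2:cand t2 q>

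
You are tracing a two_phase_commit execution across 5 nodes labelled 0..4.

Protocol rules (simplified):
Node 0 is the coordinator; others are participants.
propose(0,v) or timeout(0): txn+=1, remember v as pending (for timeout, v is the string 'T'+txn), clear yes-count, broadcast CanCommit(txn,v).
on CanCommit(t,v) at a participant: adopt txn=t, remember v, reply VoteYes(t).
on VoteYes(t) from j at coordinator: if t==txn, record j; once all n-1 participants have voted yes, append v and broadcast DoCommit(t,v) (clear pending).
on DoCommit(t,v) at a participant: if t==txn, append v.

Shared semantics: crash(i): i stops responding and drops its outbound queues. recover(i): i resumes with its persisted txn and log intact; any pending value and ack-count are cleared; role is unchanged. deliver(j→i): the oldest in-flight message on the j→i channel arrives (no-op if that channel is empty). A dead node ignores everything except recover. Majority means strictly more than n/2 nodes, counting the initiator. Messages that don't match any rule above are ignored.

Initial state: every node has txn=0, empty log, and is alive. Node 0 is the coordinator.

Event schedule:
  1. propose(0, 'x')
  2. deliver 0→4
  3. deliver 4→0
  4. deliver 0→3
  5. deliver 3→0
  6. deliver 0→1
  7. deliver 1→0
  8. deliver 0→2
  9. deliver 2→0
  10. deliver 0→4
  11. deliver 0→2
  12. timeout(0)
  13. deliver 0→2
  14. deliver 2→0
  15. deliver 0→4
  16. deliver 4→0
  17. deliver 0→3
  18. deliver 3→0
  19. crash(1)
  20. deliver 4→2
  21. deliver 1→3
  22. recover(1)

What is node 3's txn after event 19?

1

after 1 — propose(0,'x'): n0:coor/t1/[-]
after 2 — deliver 0→4: n4:part/t1/[-]
after 3 — deliver 4→0: ·
after 4 — deliver 0→3: n3:part/t1/[-]
after 5 — deliver 3→0: ·
after 6 — deliver 0→1: n1:part/t1/[-]
after 7 — deliver 1→0: ·
after 8 — deliver 0→2: n2:part/t1/[-]
after 9 — deliver 2→0: n0:coor/t1/[x]
after 10 — deliver 0→4: n4:part/t1/[x]
after 11 — deliver 0→2: n2:part/t1/[x]
after 12 — timeout(0): n0:coor/t2/[x]
after 13 — deliver 0→2: n2:part/t2/[x]
after 14 — deliver 2→0: ·
after 15 — deliver 0→4: n4:part/t2/[x]
after 16 — deliver 4→0: ·
after 17 — deliver 0→3: n3:part/t1/[x]
after 18 — deliver 3→0: ·
after 19 — crash(1): n1:✗part/t1/[-]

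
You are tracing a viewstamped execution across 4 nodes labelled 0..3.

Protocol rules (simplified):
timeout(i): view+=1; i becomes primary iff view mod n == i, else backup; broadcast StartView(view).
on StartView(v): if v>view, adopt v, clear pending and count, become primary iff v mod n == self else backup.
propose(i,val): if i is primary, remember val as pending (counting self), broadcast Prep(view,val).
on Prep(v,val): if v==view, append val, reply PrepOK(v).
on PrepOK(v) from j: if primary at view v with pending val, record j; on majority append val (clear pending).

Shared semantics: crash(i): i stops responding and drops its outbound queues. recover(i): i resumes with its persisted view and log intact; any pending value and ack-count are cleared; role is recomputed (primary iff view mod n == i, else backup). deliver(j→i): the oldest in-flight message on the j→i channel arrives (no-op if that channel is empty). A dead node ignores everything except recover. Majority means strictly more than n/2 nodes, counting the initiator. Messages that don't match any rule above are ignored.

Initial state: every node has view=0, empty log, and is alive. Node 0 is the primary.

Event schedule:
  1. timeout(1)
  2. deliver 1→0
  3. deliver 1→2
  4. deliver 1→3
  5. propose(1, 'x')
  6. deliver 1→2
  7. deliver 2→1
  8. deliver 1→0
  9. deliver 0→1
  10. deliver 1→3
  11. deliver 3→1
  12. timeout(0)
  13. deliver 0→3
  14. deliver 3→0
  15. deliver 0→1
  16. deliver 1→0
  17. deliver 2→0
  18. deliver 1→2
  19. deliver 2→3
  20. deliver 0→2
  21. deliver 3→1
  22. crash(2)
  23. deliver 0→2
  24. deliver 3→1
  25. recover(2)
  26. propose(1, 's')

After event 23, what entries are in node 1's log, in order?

[1] timeout(1) → N1(prim v1 [-])
[2] deliver 1→0 → N0(back v1 [-])
[3] deliver 1→2 → N2(back v1 [-])
[4] deliver 1→3 → N3(back v1 [-])
[5] propose(1,'x') → ∅
[6] deliver 1→2 → N2(back v1 [x])
[7] deliver 2→1 → ∅
[8] deliver 1→0 → N0(back v1 [x])
[9] deliver 0→1 → N1(prim v1 [x])
[10] deliver 1→3 → N3(back v1 [x])
[11] deliver 3→1 → ∅
[12] timeout(0) → N0(back v2 [x])
[13] deliver 0→3 → N3(back v2 [x])
[14] deliver 3→0 → ∅
[15] deliver 0→1 → N1(back v2 [x])
[16] deliver 1→0 → ∅
[17] deliver 2→0 → ∅
[18] deliver 1→2 → ∅
[19] deliver 2→3 → ∅
[20] deliver 0→2 → N2(prim v2 [x])
[21] deliver 3→1 → ∅
[22] crash(2) → N2(✗prim v2 [x])
[23] deliver 0→2 → ∅

x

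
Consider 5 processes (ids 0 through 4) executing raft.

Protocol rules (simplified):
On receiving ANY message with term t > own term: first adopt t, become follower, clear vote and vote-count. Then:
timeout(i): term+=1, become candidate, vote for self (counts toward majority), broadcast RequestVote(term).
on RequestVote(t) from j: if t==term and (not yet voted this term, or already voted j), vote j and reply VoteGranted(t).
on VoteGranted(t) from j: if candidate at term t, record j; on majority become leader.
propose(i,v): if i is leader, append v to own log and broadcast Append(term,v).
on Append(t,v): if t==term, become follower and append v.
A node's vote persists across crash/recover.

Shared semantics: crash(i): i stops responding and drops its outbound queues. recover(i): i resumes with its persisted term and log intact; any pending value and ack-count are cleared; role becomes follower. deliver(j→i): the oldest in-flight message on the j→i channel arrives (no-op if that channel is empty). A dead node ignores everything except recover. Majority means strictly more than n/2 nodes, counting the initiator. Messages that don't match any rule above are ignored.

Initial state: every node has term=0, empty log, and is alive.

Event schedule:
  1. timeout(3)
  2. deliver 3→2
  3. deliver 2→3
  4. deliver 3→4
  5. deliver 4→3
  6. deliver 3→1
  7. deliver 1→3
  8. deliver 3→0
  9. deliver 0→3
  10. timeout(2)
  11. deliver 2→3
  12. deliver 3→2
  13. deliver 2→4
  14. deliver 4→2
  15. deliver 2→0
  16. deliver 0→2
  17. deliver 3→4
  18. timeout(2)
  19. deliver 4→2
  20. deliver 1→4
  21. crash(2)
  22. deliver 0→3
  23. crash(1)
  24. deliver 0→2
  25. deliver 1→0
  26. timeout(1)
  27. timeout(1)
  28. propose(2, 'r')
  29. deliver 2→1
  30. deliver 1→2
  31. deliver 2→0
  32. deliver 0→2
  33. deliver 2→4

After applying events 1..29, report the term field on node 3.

2

step 1 timeout(3): 3={cand,t=1,log=-}
step 2 deliver 3→2: 2={foll,t=1,log=-}
step 3 deliver 2→3: —
step 4 deliver 3→4: 4={foll,t=1,log=-}
step 5 deliver 4→3: 3={lead,t=1,log=-}
step 6 deliver 3→1: 1={foll,t=1,log=-}
step 7 deliver 1→3: —
step 8 deliver 3→0: 0={foll,t=1,log=-}
step 9 deliver 0→3: —
step 10 timeout(2): 2={cand,t=2,log=-}
step 11 deliver 2→3: 3={foll,t=2,log=-}
step 12 deliver 3→2: —
step 13 deliver 2→4: 4={foll,t=2,log=-}
step 14 deliver 4→2: 2={lead,t=2,log=-}
step 15 deliver 2→0: 0={foll,t=2,log=-}
step 16 deliver 0→2: —
step 17 deliver 3→4: —
step 18 timeout(2): 2={cand,t=3,log=-}
step 19 deliver 4→2: —
step 20 deliver 1→4: —
step 21 crash(2): 2={✗cand,t=3,log=-}
step 22 deliver 0→3: —
step 23 crash(1): 1={✗foll,t=1,log=-}
step 24 deliver 0→2: —
step 25 deliver 1→0: —
step 26 timeout(1): —
step 27 timeout(1): —
step 28 propose(2,'r'): —
step 29 deliver 2→1: —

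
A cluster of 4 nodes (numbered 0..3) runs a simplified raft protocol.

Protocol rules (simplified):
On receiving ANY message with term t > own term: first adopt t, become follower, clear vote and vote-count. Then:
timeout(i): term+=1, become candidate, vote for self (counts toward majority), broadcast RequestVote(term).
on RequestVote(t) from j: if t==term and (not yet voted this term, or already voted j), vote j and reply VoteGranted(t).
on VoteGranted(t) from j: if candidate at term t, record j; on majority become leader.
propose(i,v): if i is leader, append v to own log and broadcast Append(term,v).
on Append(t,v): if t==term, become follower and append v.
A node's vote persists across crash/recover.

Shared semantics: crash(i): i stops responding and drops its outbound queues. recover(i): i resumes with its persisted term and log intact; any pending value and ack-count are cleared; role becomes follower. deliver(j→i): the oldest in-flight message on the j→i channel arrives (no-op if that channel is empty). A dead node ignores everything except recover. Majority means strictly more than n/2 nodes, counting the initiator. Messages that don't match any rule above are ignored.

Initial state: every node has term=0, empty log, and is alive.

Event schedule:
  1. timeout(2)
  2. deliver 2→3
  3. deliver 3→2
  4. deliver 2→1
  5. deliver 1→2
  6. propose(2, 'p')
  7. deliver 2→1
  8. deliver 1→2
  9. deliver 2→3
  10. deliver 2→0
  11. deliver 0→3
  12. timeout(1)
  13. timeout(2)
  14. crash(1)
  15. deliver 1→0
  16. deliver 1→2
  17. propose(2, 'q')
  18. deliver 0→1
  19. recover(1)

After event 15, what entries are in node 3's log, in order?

p

e1 timeout(2): 2[cand,t=1,-]
e2 deliver 2→3: 3[foll,t=1,-]
e3 deliver 3→2: ·
e4 deliver 2→1: 1[foll,t=1,-]
e5 deliver 1→2: 2[lead,t=1,-]
e6 propose(2,'p'): 2[lead,t=1,p]
e7 deliver 2→1: 1[foll,t=1,p]
e8 deliver 1→2: ·
e9 deliver 2→3: 3[foll,t=1,p]
e10 deliver 2→0: 0[foll,t=1,-]
e11 deliver 0→3: ·
e12 timeout(1): 1[cand,t=2,p]
e13 timeout(2): 2[cand,t=2,p]
e14 crash(1): 1[✗cand,t=2,p]
e15 deliver 1→0: ·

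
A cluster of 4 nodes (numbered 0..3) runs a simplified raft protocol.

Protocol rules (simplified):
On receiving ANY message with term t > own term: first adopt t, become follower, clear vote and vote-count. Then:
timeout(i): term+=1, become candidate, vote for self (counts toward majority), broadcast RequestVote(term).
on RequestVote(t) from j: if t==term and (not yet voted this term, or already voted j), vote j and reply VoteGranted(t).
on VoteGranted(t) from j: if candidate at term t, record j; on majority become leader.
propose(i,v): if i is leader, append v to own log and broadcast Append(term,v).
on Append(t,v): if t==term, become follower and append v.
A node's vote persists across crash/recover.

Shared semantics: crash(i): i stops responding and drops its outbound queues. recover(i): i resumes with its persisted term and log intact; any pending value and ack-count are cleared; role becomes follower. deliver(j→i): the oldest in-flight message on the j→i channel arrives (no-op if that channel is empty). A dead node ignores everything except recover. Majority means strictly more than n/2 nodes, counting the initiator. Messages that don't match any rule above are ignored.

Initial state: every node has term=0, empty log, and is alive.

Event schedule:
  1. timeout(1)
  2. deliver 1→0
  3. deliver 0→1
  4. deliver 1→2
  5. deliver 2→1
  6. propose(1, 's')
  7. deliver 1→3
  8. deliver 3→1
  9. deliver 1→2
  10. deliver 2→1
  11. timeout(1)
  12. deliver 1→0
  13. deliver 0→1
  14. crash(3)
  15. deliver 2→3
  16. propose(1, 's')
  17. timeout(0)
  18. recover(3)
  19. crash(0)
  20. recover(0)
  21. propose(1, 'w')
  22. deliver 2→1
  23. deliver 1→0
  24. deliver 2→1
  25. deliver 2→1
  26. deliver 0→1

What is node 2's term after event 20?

1

[1] timeout(1) → N1(cand t1 [-])
[2] deliver 1→0 → N0(foll t1 [-])
[3] deliver 0→1 → ∅
[4] deliver 1→2 → N2(foll t1 [-])
[5] deliver 2→1 → N1(lead t1 [-])
[6] propose(1,'s') → N1(lead t1 [s])
[7] deliver 1→3 → N3(foll t1 [-])
[8] deliver 3→1 → ∅
[9] deliver 1→2 → N2(foll t1 [s])
[10] deliver 2→1 → ∅
[11] timeout(1) → N1(cand t2 [s])
[12] deliver 1→0 → N0(foll t1 [s])
[13] deliver 0→1 → ∅
[14] crash(3) → N3(✗foll t1 [-])
[15] deliver 2→3 → ∅
[16] propose(1,'s') → ∅
[17] timeout(0) → N0(cand t2 [s])
[18] recover(3) → N3(foll t1 [-])
[19] crash(0) → N0(✗cand t2 [s])
[20] recover(0) → N0(foll t2 [s])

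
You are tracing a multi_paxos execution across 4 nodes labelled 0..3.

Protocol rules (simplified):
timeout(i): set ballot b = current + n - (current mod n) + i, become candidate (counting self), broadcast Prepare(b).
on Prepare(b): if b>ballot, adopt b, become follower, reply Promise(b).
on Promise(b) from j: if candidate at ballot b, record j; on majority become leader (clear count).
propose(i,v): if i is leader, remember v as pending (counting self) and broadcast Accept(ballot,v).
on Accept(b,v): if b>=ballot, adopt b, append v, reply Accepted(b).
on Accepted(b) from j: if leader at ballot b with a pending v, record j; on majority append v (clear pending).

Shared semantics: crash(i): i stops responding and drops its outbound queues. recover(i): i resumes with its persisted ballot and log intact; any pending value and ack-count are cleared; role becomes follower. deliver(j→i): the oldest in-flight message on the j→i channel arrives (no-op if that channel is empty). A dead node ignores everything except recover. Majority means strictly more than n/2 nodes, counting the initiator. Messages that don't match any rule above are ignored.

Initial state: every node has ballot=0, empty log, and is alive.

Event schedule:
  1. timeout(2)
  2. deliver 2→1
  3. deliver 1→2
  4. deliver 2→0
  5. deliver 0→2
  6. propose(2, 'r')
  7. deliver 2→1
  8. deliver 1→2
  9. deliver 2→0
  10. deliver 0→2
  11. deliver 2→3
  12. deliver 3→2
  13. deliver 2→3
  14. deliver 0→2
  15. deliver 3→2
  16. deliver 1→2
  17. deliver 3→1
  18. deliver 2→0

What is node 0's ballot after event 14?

after 1 — timeout(2): n2:cand/b6/[-]
after 2 — deliver 2→1: n1:foll/b6/[-]
after 3 — deliver 1→2: ·
after 4 — deliver 2→0: n0:foll/b6/[-]
after 5 — deliver 0→2: n2:lead/b6/[-]
after 6 — propose(2,'r'): ·
after 7 — deliver 2→1: n1:foll/b6/[r]
after 8 — deliver 1→2: ·
after 9 — deliver 2→0: n0:foll/b6/[r]
after 10 — deliver 0→2: n2:lead/b6/[r]
after 11 — deliver 2→3: n3:foll/b6/[-]
after 12 — deliver 3→2: ·
after 13 — deliver 2→3: n3:foll/b6/[r]
after 14 — deliver 0→2: ·

6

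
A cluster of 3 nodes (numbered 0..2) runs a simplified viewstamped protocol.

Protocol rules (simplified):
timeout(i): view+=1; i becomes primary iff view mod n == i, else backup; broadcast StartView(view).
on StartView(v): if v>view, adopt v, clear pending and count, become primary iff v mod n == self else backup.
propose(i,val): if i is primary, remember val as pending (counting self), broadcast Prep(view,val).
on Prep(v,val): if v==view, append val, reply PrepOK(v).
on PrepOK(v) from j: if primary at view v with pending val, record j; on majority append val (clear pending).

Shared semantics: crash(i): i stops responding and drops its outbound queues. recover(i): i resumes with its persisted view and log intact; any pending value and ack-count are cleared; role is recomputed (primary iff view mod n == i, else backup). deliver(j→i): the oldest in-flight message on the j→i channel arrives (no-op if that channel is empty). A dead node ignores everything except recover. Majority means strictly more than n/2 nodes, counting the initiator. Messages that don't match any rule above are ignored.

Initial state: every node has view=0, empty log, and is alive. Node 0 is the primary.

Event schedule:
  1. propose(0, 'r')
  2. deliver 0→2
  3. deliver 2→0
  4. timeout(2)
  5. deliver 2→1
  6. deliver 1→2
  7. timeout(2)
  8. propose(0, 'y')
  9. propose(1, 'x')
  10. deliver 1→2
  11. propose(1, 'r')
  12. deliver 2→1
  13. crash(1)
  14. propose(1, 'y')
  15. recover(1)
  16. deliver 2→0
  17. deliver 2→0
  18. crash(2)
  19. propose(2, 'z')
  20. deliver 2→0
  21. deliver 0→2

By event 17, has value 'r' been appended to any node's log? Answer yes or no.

yes

step 1 propose(0,'r'): —
step 2 deliver 0→2: 2={back,v=0,log=r}
step 3 deliver 2→0: 0={prim,v=0,log=r}
step 4 timeout(2): 2={back,v=1,log=r}
step 5 deliver 2→1: 1={prim,v=1,log=-}
step 6 deliver 1→2: —
step 7 timeout(2): 2={prim,v=2,log=r}
step 8 propose(0,'y'): —
step 9 propose(1,'x'): —
step 10 deliver 1→2: —
step 11 propose(1,'r'): —
step 12 deliver 2→1: 1={back,v=2,log=-}
step 13 crash(1): 1={✗back,v=2,log=-}
step 14 propose(1,'y'): —
step 15 recover(1): 1={back,v=2,log=-}
step 16 deliver 2→0: 0={back,v=1,log=r}
step 17 deliver 2→0: 0={back,v=2,log=r}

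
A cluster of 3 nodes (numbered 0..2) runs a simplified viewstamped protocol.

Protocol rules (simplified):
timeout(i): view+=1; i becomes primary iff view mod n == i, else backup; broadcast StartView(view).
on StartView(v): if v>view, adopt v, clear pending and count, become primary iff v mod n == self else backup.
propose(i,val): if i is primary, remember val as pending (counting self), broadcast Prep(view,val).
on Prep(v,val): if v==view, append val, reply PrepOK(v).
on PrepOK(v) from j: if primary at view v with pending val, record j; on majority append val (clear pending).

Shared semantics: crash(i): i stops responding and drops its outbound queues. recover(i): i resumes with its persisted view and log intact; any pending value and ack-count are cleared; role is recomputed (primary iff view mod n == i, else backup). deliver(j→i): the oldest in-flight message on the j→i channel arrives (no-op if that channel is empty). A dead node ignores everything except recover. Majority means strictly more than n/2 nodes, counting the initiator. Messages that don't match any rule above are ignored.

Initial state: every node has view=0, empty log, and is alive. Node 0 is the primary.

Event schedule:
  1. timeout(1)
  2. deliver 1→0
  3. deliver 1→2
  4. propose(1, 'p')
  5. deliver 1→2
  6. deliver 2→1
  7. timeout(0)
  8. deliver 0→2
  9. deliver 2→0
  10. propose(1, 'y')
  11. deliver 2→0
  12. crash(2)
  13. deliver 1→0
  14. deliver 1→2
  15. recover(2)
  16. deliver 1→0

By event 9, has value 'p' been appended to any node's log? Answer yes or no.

step 1 timeout(1): 1={prim,v=1,log=-}
step 2 deliver 1→0: 0={back,v=1,log=-}
step 3 deliver 1→2: 2={back,v=1,log=-}
step 4 propose(1,'p'): —
step 5 deliver 1→2: 2={back,v=1,log=p}
step 6 deliver 2→1: 1={prim,v=1,log=p}
step 7 timeout(0): 0={back,v=2,log=-}
step 8 deliver 0→2: 2={prim,v=2,log=p}
step 9 deliver 2→0: —

yes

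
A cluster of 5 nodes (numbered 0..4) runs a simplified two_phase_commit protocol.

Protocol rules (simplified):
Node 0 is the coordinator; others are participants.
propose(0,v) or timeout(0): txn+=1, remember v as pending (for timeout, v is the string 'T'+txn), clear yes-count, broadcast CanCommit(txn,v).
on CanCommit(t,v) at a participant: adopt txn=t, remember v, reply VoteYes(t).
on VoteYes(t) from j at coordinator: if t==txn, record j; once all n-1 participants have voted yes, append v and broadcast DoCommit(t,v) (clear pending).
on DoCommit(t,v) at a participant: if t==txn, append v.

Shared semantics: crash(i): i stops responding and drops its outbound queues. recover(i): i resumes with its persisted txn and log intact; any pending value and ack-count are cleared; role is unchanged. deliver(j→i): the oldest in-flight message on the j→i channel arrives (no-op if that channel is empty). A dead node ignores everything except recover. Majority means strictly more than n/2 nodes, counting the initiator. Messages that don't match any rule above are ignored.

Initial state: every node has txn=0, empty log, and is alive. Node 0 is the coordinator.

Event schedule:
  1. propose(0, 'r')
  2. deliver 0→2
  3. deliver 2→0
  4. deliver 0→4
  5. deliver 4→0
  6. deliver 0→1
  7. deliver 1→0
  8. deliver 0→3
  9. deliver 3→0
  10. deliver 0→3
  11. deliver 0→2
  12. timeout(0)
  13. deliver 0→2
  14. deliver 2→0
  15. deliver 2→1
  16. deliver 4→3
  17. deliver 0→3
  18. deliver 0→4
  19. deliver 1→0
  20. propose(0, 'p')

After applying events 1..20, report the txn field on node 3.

1. propose(0,'r'):  <0:coor t1 ->
2. deliver 0→2:  <2:part t1 ->
3. deliver 2→0:  nop
4. deliver 0→4:  <4:part t1 ->
5. deliver 4→0:  nop
6. deliver 0→1:  <1:part t1 ->
7. deliver 1→0:  nop
8. deliver 0→3:  <3:part t1 ->
9. deliver 3→0:  <0:coor t1 r>
10. deliver 0→3:  <3:part t1 r>
11. deliver 0→2:  <2:part t1 r>
12. timeout(0):  <0:coor t2 r>
13. deliver 0→2:  <2:part t2 r>
14. deliver 2→0:  nop
15. deliver 2→1:  nop
16. deliver 4→3:  nop
17. deliver 0→3:  <3:part t2 r>
18. deliver 0→4:  <4:part t1 r>
19. deliver 1→0:  nop
20. propose(0,'p'):  <0:coor t3 r>

2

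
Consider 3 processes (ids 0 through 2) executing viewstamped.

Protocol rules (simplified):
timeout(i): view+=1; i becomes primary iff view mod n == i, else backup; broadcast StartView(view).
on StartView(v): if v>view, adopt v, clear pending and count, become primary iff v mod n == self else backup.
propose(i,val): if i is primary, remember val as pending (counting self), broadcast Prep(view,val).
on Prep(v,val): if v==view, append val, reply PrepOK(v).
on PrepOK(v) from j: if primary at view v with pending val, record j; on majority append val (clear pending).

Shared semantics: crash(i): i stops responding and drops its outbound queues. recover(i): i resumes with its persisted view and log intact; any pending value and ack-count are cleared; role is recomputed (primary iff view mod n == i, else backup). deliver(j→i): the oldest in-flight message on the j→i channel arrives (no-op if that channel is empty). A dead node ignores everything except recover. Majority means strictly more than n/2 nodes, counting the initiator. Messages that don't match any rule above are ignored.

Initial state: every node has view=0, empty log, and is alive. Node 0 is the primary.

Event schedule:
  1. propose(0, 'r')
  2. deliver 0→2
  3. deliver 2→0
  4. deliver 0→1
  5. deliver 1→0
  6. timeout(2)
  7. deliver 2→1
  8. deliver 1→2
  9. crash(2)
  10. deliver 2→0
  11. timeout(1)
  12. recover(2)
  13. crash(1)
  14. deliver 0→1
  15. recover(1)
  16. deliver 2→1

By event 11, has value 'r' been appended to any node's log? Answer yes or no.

[1] propose(0,'r') → ∅
[2] deliver 0→2 → N2(back v0 [r])
[3] deliver 2→0 → N0(prim v0 [r])
[4] deliver 0→1 → N1(back v0 [r])
[5] deliver 1→0 → ∅
[6] timeout(2) → N2(back v1 [r])
[7] deliver 2→1 → N1(prim v1 [r])
[8] deliver 1→2 → ∅
[9] crash(2) → N2(✗back v1 [r])
[10] deliver 2→0 → ∅
[11] timeout(1) → N1(back v2 [r])

yes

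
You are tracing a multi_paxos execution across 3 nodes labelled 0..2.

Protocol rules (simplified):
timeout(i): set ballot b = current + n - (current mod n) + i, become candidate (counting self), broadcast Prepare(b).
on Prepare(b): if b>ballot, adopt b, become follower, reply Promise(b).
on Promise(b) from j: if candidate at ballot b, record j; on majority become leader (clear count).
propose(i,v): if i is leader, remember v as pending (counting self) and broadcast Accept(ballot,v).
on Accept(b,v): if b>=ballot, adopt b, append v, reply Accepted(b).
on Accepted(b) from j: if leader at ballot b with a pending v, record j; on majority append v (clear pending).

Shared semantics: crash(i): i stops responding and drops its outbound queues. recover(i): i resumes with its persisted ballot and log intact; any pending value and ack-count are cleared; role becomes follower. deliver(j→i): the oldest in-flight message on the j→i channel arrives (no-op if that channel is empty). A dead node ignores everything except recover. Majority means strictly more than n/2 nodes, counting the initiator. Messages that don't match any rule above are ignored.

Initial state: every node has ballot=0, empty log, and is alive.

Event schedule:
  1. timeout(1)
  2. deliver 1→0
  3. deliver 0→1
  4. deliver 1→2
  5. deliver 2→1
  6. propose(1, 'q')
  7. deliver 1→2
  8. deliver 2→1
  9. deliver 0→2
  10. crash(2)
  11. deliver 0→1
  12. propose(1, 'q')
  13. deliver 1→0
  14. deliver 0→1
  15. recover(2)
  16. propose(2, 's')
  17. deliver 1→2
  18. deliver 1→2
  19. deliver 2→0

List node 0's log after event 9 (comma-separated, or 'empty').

empty

after 1 — timeout(1): n1:cand/b4/[-]
after 2 — deliver 1→0: n0:foll/b4/[-]
after 3 — deliver 0→1: n1:lead/b4/[-]
after 4 — deliver 1→2: n2:foll/b4/[-]
after 5 — deliver 2→1: ·
after 6 — propose(1,'q'): ·
after 7 — deliver 1→2: n2:foll/b4/[q]
after 8 — deliver 2→1: n1:lead/b4/[q]
after 9 — deliver 0→2: ·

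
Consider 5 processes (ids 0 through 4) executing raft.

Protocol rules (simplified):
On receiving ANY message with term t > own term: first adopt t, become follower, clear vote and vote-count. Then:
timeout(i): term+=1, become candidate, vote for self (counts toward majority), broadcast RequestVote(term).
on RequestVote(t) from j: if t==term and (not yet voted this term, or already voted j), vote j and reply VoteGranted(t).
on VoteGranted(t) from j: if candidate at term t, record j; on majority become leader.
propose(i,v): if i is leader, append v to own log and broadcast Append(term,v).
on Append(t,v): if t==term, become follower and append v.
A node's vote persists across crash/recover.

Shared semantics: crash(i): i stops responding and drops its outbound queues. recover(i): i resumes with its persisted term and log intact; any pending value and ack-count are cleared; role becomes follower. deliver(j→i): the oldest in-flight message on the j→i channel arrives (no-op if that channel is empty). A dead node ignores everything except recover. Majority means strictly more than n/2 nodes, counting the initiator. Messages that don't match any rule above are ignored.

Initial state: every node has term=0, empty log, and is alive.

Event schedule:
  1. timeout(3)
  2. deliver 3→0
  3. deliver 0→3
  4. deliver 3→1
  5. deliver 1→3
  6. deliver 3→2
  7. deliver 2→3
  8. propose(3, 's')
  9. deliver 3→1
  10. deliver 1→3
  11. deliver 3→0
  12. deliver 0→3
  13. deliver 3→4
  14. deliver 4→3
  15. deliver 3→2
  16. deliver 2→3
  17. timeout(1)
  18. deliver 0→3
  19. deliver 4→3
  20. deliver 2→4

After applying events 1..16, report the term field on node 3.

after 1 — timeout(3): n3:cand/t1/[-]
after 2 — deliver 3→0: n0:foll/t1/[-]
after 3 — deliver 0→3: ·
after 4 — deliver 3→1: n1:foll/t1/[-]
after 5 — deliver 1→3: n3:lead/t1/[-]
after 6 — deliver 3→2: n2:foll/t1/[-]
after 7 — deliver 2→3: ·
after 8 — propose(3,'s'): n3:lead/t1/[s]
after 9 — deliver 3→1: n1:foll/t1/[s]
after 10 — deliver 1→3: ·
after 11 — deliver 3→0: n0:foll/t1/[s]
after 12 — deliver 0→3: ·
after 13 — deliver 3→4: n4:foll/t1/[-]
after 14 — deliver 4→3: ·
after 15 — deliver 3→2: n2:foll/t1/[s]
after 16 — deliver 2→3: ·

1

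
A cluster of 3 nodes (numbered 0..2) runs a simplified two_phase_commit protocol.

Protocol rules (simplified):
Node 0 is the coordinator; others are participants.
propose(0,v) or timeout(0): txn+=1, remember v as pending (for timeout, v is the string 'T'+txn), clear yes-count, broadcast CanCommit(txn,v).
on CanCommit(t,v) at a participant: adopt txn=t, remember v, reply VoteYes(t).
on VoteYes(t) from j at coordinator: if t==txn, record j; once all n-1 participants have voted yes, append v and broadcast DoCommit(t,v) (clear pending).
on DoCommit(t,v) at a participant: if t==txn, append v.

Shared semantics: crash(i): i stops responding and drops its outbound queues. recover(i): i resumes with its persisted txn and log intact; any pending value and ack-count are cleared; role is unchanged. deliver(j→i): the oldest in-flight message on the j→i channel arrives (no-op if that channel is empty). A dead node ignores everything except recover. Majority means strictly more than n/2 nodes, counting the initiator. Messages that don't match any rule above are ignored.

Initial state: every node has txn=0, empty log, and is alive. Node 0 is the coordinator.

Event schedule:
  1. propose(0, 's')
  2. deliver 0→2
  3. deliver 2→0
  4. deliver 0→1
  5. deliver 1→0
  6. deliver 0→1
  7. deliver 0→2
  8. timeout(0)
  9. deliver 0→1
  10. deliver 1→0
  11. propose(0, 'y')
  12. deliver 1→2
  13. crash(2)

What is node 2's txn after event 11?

1. propose(0,'s'):  <0:coor t1 ->
2. deliver 0→2:  <2:part t1 ->
3. deliver 2→0:  nop
4. deliver 0→1:  <1:part t1 ->
5. deliver 1→0:  <0:coor t1 s>
6. deliver 0→1:  <1:part t1 s>
7. deliver 0→2:  <2:part t1 s>
8. timeout(0):  <0:coor t2 s>
9. deliver 0→1:  <1:part t2 s>
10. deliver 1→0:  nop
11. propose(0,'y'):  <0:coor t3 s>

1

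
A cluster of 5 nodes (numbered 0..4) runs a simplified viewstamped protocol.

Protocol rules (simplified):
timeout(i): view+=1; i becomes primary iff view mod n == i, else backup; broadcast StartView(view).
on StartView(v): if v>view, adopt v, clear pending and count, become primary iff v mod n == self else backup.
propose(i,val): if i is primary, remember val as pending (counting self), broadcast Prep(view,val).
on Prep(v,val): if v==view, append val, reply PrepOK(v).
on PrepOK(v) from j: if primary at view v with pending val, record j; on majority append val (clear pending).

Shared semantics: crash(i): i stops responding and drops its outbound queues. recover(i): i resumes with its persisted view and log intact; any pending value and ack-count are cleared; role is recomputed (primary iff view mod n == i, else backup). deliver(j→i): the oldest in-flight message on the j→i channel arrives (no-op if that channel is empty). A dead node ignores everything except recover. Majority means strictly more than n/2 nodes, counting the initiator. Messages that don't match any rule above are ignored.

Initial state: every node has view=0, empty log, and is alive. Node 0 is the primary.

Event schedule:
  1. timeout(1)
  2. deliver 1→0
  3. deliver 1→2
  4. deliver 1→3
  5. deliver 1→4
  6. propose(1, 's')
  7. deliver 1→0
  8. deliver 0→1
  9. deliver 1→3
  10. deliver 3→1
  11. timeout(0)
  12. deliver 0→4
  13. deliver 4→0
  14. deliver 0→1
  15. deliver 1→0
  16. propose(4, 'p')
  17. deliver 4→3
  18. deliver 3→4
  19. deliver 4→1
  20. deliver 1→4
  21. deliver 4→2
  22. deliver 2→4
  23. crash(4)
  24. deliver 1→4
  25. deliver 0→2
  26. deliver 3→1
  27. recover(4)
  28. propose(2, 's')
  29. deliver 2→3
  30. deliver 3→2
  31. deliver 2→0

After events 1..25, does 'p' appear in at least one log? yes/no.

no

step 1 timeout(1): 1={prim,v=1,log=-}
step 2 deliver 1→0: 0={back,v=1,log=-}
step 3 deliver 1→2: 2={back,v=1,log=-}
step 4 deliver 1→3: 3={back,v=1,log=-}
step 5 deliver 1→4: 4={back,v=1,log=-}
step 6 propose(1,'s'): —
step 7 deliver 1→0: 0={back,v=1,log=s}
step 8 deliver 0→1: —
step 9 deliver 1→3: 3={back,v=1,log=s}
step 10 deliver 3→1: 1={prim,v=1,log=s}
step 11 timeout(0): 0={back,v=2,log=s}
step 12 deliver 0→4: 4={back,v=2,log=-}
step 13 deliver 4→0: —
step 14 deliver 0→1: 1={back,v=2,log=s}
step 15 deliver 1→0: —
step 16 propose(4,'p'): —
step 17 deliver 4→3: —
step 18 deliver 3→4: —
step 19 deliver 4→1: —
step 20 deliver 1→4: —
step 21 deliver 4→2: —
step 22 deliver 2→4: —
step 23 crash(4): 4={✗back,v=2,log=-}
step 24 deliver 1→4: —
step 25 deliver 0→2: 2={prim,v=2,log=-}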